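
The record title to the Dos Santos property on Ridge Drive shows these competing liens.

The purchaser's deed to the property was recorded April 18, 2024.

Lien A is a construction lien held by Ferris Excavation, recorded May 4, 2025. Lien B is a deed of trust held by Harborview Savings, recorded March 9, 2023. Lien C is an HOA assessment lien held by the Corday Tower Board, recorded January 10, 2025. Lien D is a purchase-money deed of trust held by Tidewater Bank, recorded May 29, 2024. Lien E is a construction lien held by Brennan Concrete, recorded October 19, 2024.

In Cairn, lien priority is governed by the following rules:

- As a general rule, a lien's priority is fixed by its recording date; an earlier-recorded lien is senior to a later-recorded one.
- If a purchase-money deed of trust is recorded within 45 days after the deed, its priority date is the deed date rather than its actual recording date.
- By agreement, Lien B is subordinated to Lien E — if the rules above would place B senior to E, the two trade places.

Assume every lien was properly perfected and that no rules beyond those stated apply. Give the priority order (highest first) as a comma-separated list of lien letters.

Adjusting effective dates: D was recorded within the 45-day window, so its effective date is the deed date April 18, 2024.
Ordering by effective date: B (March 9, 2023), D (April 18, 2024), E (October 19, 2024), C (January 10, 2025), A (May 4, 2025).
B is senior to E before the subordination, so the two trade places.

E, D, B, C, A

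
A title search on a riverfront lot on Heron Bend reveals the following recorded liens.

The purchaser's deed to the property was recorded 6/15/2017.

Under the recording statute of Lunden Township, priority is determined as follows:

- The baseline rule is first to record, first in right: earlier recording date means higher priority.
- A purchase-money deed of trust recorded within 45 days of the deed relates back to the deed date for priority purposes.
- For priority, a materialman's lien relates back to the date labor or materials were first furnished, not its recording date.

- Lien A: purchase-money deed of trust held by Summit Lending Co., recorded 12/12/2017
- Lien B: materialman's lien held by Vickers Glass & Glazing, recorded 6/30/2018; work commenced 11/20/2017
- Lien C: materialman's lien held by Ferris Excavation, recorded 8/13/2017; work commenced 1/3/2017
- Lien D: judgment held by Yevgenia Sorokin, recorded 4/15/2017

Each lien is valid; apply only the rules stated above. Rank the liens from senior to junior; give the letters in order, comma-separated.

C, D, B, A

First, effective dates: A missed the 45-day window (180 days after the deed), so its recording date stands; B's effective date is 11/20/2017, when work began; C is treated as recorded 1/3/2017, the work-commencement date.
By effective date: C (1/3/2017), D (4/15/2017), B (11/20/2017), A (12/12/2017).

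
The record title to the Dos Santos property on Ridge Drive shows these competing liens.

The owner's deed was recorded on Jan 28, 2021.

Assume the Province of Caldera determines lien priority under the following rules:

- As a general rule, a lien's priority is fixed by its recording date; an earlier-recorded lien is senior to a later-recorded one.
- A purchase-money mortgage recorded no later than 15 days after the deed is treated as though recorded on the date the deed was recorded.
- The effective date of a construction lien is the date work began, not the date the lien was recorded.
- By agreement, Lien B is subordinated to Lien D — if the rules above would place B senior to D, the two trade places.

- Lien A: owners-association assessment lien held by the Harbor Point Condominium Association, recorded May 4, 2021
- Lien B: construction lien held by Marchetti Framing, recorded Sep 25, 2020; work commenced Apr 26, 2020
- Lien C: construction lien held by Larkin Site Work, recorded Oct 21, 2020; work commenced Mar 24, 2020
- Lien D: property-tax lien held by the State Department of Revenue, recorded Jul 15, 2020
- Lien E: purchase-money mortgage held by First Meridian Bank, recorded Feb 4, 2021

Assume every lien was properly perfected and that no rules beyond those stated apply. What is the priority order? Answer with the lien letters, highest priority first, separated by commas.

First, effective dates: B is treated as recorded Apr 26, 2020, the work-commencement date; C's effective date is Mar 24, 2020, when work began; E was recorded within the 15-day window, so its effective date is the deed date Jan 28, 2021.
Sorted by effective date: C (Mar 24, 2020), B (Apr 26, 2020), D (Jul 15, 2020), E (Jan 28, 2021), A (May 4, 2021).
B is senior to D before the subordination, so the two trade places.

C, D, B, E, A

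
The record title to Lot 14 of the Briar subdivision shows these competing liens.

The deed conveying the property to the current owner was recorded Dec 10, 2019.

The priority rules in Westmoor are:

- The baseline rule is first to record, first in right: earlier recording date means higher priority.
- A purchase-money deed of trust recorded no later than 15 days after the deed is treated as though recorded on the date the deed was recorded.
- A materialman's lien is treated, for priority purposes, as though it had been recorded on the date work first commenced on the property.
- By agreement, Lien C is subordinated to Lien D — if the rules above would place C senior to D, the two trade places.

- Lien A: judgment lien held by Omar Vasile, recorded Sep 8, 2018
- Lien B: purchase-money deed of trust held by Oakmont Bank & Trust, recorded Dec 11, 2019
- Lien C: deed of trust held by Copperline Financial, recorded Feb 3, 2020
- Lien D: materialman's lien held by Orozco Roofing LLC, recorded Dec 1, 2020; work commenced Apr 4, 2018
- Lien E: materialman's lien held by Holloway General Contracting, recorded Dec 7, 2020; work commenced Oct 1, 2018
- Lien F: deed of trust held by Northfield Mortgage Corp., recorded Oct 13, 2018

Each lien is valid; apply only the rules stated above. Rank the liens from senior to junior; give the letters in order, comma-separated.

First, effective dates: B relates back to the deed date Dec 10, 2019; D's effective date is Apr 4, 2018, when work began; E is treated as recorded Oct 1, 2018, the work-commencement date.
Sorted by effective date: D (Apr 4, 2018), A (Sep 8, 2018), E (Oct 1, 2018), F (Oct 13, 2018), B (Dec 10, 2019), C (Feb 3, 2020).
C already ranks below D; the subordination has no effect.

D, A, E, F, B, C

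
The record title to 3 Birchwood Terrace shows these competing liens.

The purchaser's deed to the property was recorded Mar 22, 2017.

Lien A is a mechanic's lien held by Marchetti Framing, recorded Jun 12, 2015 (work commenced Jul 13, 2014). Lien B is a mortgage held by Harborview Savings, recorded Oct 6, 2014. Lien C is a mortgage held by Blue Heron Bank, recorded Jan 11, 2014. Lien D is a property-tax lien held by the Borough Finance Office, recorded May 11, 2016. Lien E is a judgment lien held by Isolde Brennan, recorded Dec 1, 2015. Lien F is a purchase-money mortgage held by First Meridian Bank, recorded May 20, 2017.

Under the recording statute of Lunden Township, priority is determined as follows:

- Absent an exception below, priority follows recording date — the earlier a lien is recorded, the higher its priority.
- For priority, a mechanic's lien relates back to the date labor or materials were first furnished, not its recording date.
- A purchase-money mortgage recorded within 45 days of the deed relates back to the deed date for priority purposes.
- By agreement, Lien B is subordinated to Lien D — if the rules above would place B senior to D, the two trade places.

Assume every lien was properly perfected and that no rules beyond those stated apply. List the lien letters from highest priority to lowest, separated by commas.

Effective dates: A is treated as recorded Jul 13, 2014, the work-commencement date; F missed the 45-day window (59 days after the deed), so its recording date stands.
Sorted by effective date: C (Jan 11, 2014), A (Jul 13, 2014), B (Oct 6, 2014), E (Dec 1, 2015), D (May 11, 2016), F (May 20, 2017).
B would otherwise be senior to D, so under the subordination agreement B and D exchange positions.

C, A, D, E, B, F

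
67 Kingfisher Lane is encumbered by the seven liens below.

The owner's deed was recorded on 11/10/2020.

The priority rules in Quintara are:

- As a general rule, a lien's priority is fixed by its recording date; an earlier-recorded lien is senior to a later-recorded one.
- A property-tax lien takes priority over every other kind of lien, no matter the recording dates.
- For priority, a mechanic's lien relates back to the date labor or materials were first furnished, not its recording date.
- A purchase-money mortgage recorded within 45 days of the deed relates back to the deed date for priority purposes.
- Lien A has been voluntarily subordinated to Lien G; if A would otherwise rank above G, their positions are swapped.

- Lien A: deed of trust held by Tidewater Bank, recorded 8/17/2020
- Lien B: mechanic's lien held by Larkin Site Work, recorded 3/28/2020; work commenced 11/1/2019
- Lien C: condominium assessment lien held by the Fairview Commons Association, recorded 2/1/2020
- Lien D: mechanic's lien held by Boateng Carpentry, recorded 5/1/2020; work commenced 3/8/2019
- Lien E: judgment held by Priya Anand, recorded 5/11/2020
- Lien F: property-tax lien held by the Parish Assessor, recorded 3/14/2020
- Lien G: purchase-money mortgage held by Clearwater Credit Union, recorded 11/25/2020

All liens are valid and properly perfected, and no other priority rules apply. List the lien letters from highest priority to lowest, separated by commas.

Effective dates after the stated exceptions: B's effective date is 11/1/2019, when work began; D is treated as recorded 3/8/2019, the work-commencement date; G relates back to the deed date 11/10/2020.
F, as a property-tax lien, has superpriority and ranks first.
Ordering the rest by effective date: D (3/8/2019), B (11/1/2019), C (2/1/2020), E (5/11/2020), A (8/17/2020), G (11/10/2020).
Because A would otherwise rank above G, the subordination swaps them.

F, D, B, C, E, G, A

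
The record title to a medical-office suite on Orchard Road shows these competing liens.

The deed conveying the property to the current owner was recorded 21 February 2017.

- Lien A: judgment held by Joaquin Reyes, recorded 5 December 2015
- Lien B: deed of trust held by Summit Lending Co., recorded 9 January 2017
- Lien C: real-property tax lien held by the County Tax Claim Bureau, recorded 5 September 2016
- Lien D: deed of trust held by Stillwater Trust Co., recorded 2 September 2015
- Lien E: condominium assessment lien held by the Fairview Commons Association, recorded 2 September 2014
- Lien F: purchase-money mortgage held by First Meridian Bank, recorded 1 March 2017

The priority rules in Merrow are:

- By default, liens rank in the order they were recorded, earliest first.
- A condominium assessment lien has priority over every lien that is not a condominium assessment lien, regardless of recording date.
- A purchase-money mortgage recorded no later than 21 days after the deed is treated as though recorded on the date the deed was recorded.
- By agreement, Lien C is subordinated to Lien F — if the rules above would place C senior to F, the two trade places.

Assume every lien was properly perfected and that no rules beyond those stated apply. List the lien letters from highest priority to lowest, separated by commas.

E, D, A, F, B, C

First, effective dates: F's effective date is the deed date, 21 February 2017.
E is a condominium assessment lien and takes priority over every other lien.
Among the remaining liens, by effective date: D (2 September 2015), A (5 December 2015), C (5 September 2016), B (9 January 2017), F (21 February 2017).
C would otherwise be senior to F, so under the subordination agreement C and F exchange positions.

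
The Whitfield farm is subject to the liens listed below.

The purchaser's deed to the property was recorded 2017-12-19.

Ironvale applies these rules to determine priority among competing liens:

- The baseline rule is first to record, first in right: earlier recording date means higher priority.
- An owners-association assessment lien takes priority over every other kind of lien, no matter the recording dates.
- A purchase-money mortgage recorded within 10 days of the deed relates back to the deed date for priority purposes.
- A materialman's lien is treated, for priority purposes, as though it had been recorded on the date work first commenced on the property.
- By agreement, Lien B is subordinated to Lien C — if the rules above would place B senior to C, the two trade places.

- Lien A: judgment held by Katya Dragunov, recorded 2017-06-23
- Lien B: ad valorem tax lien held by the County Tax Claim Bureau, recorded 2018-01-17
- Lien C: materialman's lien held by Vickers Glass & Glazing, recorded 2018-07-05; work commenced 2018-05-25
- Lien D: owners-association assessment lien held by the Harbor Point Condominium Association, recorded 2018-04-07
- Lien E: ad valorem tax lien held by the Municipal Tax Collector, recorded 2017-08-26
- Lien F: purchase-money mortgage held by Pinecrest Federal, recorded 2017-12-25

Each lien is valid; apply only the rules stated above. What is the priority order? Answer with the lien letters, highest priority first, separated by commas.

Effective dates: C's effective date is 2018-05-25, when work began; F was recorded within the 10-day window, so its effective date is the deed date 2017-12-19.
As an owners-association assessment lien, D is senior to every other lien.
Ordering the rest by effective date: A (2017-06-23), E (2017-08-26), F (2017-12-19), B (2018-01-17), C (2018-05-25).
B is senior to C before the subordination, so the two trade places.

D, A, E, F, C, B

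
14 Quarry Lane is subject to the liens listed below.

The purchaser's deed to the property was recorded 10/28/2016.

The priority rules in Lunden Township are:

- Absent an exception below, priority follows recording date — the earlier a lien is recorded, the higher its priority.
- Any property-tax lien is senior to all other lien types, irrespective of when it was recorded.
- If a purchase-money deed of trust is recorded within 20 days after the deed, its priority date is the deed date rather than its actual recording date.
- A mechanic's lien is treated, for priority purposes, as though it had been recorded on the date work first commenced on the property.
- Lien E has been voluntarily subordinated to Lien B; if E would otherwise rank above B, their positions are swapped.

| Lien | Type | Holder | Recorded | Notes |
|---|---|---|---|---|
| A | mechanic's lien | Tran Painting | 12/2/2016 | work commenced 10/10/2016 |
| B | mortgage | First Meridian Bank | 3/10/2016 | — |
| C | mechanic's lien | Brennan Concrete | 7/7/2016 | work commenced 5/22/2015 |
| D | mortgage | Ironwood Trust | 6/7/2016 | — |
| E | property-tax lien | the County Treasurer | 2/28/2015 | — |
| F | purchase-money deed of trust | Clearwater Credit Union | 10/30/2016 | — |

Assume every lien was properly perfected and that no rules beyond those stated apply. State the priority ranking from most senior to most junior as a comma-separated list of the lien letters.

Effective dates after the stated exceptions: A's effective date is 10/10/2016, when work began; C's effective date is 5/22/2015, when work began; F relates back to the deed date 10/28/2016.
E, as a property-tax lien, has superpriority and ranks first.
Ordering the rest by effective date: C (5/22/2015), B (3/10/2016), D (6/7/2016), A (10/10/2016), F (10/28/2016).
Because E would otherwise rank above B, the subordination swaps them.

B, C, E, D, A, F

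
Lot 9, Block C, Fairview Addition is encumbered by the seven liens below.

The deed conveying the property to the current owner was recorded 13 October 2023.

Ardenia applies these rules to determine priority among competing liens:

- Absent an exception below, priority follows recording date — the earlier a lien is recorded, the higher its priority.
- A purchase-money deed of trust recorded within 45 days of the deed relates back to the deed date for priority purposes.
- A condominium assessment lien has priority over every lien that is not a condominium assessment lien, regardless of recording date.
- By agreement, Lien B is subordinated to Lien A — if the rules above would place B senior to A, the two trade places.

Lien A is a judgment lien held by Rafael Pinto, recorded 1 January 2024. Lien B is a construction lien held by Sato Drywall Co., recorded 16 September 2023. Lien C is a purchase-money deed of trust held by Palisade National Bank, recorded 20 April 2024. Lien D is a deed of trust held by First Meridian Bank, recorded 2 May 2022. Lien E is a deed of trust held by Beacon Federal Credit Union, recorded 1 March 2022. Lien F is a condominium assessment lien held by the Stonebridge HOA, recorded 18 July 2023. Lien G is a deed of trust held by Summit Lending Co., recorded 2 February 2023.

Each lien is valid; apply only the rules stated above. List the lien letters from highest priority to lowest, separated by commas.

Effective dates: C was recorded 190 days after the deed, outside the 45-day window, so it keeps its recording date.
F, as a condominium assessment lien, has superpriority and ranks first.
The other liens, earliest effective date first: E (1 March 2022), D (2 May 2022), G (2 February 2023), B (16 September 2023), A (1 January 2024), C (20 April 2024).
The subordination applies — B was senior to A — so B and A swap.

F, E, D, G, A, B, C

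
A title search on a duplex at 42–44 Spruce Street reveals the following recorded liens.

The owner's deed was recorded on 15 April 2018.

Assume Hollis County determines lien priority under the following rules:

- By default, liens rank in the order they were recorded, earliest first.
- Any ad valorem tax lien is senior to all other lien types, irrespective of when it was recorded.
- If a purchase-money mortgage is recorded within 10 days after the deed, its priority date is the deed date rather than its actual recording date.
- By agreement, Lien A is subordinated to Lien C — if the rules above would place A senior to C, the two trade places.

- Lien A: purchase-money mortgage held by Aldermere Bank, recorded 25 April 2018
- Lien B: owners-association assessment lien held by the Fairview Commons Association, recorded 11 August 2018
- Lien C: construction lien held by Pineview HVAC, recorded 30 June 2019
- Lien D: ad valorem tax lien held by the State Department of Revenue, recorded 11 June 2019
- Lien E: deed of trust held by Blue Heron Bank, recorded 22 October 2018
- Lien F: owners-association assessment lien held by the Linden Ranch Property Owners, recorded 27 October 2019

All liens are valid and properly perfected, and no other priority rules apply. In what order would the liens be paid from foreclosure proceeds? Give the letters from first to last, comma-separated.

Adjusting effective dates: A was recorded within the 10-day window, so its effective date is the deed date 15 April 2018.
D is an ad valorem tax lien and takes priority over every other lien.
Among the remaining liens, by effective date: A (15 April 2018), B (11 August 2018), E (22 October 2018), C (30 June 2019), F (27 October 2019).
The subordination applies — A was senior to C — so A and C swap.

D, C, B, E, A, F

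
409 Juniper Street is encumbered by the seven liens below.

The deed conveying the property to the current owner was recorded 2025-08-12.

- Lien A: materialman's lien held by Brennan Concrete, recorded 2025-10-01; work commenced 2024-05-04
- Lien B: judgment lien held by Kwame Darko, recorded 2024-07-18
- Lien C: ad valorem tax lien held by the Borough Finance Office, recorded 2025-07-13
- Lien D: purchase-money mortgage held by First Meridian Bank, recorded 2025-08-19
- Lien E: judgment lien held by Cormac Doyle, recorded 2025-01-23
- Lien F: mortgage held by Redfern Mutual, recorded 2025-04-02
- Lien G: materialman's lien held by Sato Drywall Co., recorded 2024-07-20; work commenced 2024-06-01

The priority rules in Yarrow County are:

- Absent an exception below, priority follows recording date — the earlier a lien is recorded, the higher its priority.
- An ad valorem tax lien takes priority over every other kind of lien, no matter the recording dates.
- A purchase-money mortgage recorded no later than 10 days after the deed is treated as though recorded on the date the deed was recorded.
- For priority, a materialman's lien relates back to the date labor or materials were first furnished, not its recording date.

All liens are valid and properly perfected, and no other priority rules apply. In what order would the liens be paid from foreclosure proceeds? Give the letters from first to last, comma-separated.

C, A, G, B, E, F, D

Effective dates after the stated exceptions: A is treated as recorded 2024-05-04, the work-commencement date; D was recorded within the 10-day window, so its effective date is the deed date 2025-08-12; G's effective date is 2024-06-01, when work began.
C is an ad valorem tax lien and takes priority over every other lien.
The other liens, earliest effective date first: A (2024-05-04), G (2024-06-01), B (2024-07-18), E (2025-01-23), F (2025-04-02), D (2025-08-12).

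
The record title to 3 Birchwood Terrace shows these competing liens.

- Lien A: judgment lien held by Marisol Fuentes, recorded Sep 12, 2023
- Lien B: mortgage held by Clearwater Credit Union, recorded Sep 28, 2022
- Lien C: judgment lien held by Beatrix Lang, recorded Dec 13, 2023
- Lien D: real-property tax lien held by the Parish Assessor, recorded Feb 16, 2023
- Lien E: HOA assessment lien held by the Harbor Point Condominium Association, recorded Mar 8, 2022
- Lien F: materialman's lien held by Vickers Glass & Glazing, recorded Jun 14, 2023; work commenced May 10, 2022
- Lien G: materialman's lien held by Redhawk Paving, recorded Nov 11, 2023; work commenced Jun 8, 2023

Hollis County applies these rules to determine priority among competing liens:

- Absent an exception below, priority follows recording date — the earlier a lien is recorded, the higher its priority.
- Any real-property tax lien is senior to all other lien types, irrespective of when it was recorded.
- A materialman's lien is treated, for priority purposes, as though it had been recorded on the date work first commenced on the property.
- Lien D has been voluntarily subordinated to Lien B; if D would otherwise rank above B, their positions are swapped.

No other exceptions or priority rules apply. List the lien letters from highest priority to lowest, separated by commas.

Effective dates after the stated exceptions: F relates back to May 10, 2022 (work commenced); G relates back to Jun 8, 2023 (work commenced).
As a real-property tax lien, D is senior to every other lien.
Ordering the rest by effective date: E (Mar 8, 2022), F (May 10, 2022), B (Sep 28, 2022), G (Jun 8, 2023), A (Sep 12, 2023), C (Dec 13, 2023).
D is senior to B before the subordination, so the two trade places.

B, E, F, D, G, A, C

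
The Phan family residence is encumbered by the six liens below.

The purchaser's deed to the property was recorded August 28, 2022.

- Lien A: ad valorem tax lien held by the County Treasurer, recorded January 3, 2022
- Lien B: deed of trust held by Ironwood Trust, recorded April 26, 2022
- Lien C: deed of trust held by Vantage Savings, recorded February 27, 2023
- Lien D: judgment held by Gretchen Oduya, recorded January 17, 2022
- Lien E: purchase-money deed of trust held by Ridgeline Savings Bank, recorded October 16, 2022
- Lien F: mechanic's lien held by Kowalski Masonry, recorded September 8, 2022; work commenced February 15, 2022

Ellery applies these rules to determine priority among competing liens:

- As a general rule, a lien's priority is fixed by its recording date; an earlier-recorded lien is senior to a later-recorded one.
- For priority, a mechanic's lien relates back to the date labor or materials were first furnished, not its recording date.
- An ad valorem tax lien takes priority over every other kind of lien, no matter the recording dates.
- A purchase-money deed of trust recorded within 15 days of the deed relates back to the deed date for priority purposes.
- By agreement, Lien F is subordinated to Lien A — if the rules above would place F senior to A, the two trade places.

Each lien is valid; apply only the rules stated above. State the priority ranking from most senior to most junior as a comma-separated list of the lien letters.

First, effective dates: E was recorded 49 days after the deed, outside the 15-day window, so it keeps its recording date; F relates back to February 15, 2022 (work commenced).
A is an ad valorem tax lien and takes priority over every other lien.
Ordering the rest by effective date: D (January 17, 2022), F (February 15, 2022), B (April 26, 2022), E (October 16, 2022), C (February 27, 2023).
F is already junior to A, so the subordination agreement changes nothing.

A, D, F, B, E, C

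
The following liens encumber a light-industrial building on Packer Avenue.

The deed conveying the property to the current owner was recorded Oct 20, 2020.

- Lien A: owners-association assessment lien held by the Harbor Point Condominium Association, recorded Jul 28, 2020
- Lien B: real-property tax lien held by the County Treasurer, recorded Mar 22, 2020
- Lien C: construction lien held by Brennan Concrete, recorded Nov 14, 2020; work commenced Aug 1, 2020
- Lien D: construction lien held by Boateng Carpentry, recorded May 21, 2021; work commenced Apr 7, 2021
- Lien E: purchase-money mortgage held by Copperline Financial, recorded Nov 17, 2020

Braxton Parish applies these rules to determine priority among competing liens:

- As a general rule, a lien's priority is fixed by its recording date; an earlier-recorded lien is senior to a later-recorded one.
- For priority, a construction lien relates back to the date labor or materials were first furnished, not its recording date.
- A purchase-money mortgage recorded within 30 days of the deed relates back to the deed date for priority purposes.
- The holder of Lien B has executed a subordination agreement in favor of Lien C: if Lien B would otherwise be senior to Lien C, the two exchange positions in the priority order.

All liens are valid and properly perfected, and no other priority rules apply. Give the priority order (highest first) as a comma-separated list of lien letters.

C, A, B, E, D

First, effective dates: C relates back to Aug 1, 2020 (work commenced); D relates back to Apr 7, 2021 (work commenced); E relates back to the deed date Oct 20, 2020.
Ordering by effective date: B (Mar 22, 2020), A (Jul 28, 2020), C (Aug 1, 2020), E (Oct 20, 2020), D (Apr 7, 2021).
B is senior to C before the subordination, so the two trade places.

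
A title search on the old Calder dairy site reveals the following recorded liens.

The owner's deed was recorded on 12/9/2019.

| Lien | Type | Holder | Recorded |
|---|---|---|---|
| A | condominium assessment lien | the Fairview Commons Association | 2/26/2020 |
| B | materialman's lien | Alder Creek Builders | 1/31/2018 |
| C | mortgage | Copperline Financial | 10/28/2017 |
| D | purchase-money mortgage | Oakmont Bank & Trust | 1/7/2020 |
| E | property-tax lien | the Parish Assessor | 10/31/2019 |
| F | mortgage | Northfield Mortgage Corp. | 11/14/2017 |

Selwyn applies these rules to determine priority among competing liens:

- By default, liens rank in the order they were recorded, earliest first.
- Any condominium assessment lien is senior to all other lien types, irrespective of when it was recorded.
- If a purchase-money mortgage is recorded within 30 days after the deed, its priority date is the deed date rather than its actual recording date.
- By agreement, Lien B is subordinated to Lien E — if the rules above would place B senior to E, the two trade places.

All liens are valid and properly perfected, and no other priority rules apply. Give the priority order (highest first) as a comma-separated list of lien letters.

A, C, F, E, B, D

Effective dates after the stated exceptions: D was recorded within the 30-day window, so its effective date is the deed date 12/9/2019.
A is a condominium assessment lien and takes priority over every other lien.
The other liens, earliest effective date first: C (10/28/2017), F (11/14/2017), B (1/31/2018), E (10/31/2019), D (12/9/2019).
Because B would otherwise rank above E, the subordination swaps them.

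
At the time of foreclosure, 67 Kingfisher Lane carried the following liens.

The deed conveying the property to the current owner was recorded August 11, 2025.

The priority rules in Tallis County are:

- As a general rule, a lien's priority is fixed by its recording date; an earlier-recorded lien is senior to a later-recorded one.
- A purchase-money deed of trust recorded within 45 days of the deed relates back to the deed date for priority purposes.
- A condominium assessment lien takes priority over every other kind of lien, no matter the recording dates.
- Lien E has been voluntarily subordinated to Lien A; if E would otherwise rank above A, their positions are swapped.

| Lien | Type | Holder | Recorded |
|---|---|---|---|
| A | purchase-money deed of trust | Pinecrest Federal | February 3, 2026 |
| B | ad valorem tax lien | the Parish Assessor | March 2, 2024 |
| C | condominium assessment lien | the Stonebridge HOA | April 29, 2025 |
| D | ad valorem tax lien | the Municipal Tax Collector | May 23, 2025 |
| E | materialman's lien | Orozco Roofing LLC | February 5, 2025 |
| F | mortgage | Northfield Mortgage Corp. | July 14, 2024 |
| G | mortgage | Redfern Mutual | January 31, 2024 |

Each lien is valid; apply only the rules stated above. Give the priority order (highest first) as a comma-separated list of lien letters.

Effective dates: A was recorded 176 days after the deed, outside the 45-day window, so it keeps its recording date.
C is a condominium assessment lien and takes priority over every other lien.
Among the remaining liens, by effective date: G (January 31, 2024), B (March 2, 2024), F (July 14, 2024), E (February 5, 2025), D (May 23, 2025), A (February 3, 2026).
E would otherwise be senior to A, so under the subordination agreement E and A exchange positions.

C, G, B, F, A, D, E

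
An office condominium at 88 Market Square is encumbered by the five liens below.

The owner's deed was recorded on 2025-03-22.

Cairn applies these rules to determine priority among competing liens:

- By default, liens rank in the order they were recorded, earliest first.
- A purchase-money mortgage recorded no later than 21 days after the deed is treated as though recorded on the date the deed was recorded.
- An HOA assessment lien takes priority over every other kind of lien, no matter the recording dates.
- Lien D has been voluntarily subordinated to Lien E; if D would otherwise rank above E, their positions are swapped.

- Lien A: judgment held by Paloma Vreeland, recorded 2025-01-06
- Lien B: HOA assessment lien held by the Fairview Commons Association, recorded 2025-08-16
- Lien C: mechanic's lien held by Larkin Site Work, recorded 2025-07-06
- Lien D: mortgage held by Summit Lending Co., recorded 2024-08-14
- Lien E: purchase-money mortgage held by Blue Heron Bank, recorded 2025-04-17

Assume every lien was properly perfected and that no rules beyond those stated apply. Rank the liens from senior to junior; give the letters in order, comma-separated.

Adjusting effective dates: E was recorded 26 days after the deed, outside the 21-day window, so it keeps its recording date.
B is an HOA assessment lien, so it outranks all other liens regardless of date.
Ordering the rest by effective date: D (2024-08-14), A (2025-01-06), E (2025-04-17), C (2025-07-06).
Because D would otherwise rank above E, the subordination swaps them.

B, E, A, D, C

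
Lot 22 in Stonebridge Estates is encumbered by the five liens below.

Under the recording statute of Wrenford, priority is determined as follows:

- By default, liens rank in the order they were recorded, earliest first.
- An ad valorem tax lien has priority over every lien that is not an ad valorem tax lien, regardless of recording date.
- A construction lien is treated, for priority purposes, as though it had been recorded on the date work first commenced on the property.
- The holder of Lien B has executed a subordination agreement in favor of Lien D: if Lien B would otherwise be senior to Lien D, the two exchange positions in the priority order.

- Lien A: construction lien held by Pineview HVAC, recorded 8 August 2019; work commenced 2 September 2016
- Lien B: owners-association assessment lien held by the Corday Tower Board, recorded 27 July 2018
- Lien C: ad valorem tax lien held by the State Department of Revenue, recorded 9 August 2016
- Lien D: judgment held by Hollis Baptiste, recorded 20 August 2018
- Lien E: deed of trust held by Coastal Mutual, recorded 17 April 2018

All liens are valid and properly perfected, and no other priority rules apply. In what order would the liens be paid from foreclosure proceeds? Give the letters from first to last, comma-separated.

C, A, E, D, B

First, effective dates: A relates back to 2 September 2016 (work commenced).
C is an ad valorem tax lien and takes priority over every other lien.
Ordering the rest by effective date: A (2 September 2016), E (17 April 2018), B (27 July 2018), D (20 August 2018).
B is senior to D before the subordination, so the two trade places.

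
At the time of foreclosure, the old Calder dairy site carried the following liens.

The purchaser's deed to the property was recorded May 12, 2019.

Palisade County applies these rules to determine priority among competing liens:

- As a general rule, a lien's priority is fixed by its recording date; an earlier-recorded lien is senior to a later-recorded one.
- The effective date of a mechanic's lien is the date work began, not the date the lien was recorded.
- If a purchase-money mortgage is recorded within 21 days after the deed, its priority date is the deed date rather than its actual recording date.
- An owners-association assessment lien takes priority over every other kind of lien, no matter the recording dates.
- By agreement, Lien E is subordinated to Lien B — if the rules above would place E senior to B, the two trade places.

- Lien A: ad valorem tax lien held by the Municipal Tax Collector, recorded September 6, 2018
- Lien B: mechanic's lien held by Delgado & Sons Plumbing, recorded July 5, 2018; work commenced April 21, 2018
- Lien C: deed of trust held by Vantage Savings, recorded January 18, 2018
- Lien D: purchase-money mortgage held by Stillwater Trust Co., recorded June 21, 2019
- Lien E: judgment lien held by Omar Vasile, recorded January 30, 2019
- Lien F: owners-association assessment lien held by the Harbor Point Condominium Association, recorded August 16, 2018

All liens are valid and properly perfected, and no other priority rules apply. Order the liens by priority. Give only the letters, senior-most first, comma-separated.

F, C, B, A, E, D

Effective dates after the stated exceptions: B's effective date is April 21, 2018, when work began; D was recorded 40 days after the deed — beyond 21 days — so no relation-back applies.
F, as an owners-association assessment lien, has superpriority and ranks first.
Among the remaining liens, by effective date: C (January 18, 2018), B (April 21, 2018), A (September 6, 2018), E (January 30, 2019), D (June 21, 2019).
E is already junior to B, so the subordination agreement changes nothing.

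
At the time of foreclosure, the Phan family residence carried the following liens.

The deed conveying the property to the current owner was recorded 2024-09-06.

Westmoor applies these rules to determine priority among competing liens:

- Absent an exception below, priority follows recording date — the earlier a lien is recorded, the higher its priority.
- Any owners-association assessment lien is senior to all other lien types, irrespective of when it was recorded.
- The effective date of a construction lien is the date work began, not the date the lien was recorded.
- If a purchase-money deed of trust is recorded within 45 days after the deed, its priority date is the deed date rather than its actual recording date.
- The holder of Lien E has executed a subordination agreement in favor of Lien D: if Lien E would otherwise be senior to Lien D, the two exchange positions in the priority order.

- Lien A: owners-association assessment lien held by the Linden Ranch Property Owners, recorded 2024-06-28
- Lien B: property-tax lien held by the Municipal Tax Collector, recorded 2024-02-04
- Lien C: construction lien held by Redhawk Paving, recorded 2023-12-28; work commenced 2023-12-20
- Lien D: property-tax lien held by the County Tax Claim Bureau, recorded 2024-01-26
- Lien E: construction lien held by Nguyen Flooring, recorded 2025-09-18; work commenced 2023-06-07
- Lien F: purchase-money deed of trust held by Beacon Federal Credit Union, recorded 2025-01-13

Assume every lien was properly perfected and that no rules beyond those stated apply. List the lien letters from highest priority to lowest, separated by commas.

A, D, C, E, B, F

First, effective dates: C's effective date is 2023-12-20, when work began; E is treated as recorded 2023-06-07, the work-commencement date; F was recorded 129 days after the deed, outside the 45-day window, so it keeps its recording date.
A, as an owners-association assessment lien, has superpriority and ranks first.
Ordering the rest by effective date: E (2023-06-07), C (2023-12-20), D (2024-01-26), B (2024-02-04), F (2025-01-13).
E would otherwise be senior to D, so under the subordination agreement E and D exchange positions.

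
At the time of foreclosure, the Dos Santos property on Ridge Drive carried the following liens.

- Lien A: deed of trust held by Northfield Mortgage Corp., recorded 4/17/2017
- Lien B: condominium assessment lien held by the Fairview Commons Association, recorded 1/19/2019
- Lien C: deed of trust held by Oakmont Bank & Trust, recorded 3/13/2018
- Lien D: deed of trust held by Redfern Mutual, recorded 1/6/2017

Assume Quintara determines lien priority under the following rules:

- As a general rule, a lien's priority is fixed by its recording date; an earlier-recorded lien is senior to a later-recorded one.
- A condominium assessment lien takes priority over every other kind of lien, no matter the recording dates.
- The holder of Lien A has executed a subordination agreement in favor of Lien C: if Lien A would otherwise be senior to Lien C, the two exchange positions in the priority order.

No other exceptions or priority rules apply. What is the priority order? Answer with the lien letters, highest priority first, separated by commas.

B, D, C, A

B is a condominium assessment lien, so it outranks all other liens regardless of date.
The other liens, earliest effective date first: D (1/6/2017), A (4/17/2017), C (3/13/2018).
A is senior to C before the subordination, so the two trade places.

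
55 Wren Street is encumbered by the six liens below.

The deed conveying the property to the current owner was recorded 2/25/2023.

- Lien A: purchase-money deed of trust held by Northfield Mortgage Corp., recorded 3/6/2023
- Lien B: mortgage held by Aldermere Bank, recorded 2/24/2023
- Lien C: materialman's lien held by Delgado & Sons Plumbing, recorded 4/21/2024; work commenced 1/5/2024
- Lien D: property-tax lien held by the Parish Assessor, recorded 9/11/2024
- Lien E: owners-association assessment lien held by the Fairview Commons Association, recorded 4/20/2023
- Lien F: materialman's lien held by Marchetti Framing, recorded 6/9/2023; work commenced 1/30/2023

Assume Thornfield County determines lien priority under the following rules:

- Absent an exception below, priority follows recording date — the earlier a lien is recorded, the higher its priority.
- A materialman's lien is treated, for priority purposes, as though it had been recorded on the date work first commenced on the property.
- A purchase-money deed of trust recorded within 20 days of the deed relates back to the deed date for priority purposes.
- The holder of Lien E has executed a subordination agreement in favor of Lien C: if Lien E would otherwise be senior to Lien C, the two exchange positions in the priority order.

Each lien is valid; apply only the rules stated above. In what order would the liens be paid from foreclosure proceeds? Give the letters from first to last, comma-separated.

F, B, A, C, E, D

Adjusting effective dates: A's effective date is the deed date, 2/25/2023; C is treated as recorded 1/5/2024, the work-commencement date; F is treated as recorded 1/30/2023, the work-commencement date.
By effective date, earliest first: F (1/30/2023), B (2/24/2023), A (2/25/2023), E (4/20/2023), C (1/5/2024), D (9/11/2024).
Because E would otherwise rank above C, the subordination swaps them.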